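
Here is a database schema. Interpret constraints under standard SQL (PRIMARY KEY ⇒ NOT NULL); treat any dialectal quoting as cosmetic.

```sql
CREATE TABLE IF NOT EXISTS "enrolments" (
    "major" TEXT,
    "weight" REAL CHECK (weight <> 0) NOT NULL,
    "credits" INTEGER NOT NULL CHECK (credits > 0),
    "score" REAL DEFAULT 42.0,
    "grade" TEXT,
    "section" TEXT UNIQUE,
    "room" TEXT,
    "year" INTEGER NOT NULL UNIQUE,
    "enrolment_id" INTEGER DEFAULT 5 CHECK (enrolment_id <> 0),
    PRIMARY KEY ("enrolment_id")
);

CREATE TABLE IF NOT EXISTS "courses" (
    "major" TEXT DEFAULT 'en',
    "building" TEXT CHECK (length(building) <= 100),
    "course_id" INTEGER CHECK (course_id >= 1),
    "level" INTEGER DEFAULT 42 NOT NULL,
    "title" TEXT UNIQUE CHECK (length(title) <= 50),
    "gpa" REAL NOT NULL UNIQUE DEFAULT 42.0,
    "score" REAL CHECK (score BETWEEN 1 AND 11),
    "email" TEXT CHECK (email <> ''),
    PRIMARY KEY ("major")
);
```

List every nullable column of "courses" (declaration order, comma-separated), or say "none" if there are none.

- major: part of the PRIMARY KEY, which implies NOT NULL → not nullable.
- building: CHECK does not forbid NULL (a CHECK constraint passes when its expression is NULL) → nullable.
- course_id: CHECK does not forbid NULL (a CHECK constraint passes when its expression is NULL) → nullable.
- level: declared NOT NULL → not nullable.
- title: CHECK does not forbid NULL (a CHECK constraint passes when its expression is NULL) → nullable.
- gpa: declared NOT NULL → not nullable.
- score: CHECK does not forbid NULL (a CHECK constraint passes when its expression is NULL) → nullable.
- email: CHECK does not forbid NULL (a CHECK constraint passes when its expression is NULL) → nullable.

building, course_id, title, score, email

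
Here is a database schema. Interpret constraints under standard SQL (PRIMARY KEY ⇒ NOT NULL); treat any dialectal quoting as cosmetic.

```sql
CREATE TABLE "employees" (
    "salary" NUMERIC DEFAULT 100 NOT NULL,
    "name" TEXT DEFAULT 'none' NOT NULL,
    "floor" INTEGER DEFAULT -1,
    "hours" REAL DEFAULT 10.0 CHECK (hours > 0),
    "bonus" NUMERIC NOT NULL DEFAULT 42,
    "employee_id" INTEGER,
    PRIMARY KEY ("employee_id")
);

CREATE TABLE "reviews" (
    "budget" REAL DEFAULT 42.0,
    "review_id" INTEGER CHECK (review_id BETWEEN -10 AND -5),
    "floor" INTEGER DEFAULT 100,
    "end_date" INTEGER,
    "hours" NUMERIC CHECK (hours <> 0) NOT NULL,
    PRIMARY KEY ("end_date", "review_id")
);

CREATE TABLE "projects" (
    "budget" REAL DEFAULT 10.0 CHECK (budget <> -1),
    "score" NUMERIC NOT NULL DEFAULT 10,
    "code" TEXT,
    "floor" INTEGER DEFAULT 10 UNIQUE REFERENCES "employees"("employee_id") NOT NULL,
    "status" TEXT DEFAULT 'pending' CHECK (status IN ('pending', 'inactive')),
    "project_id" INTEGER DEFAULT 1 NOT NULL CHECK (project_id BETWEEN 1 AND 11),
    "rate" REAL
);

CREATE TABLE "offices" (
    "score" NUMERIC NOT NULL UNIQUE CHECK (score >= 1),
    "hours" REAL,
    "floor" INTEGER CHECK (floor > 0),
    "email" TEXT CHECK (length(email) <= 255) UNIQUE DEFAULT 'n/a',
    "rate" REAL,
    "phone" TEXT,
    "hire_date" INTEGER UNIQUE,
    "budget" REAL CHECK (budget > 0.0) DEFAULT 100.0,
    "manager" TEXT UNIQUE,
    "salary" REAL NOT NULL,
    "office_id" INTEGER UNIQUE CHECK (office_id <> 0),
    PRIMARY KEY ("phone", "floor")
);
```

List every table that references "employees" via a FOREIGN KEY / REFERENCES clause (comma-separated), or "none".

projects

- projects.floor references employees(employee_id).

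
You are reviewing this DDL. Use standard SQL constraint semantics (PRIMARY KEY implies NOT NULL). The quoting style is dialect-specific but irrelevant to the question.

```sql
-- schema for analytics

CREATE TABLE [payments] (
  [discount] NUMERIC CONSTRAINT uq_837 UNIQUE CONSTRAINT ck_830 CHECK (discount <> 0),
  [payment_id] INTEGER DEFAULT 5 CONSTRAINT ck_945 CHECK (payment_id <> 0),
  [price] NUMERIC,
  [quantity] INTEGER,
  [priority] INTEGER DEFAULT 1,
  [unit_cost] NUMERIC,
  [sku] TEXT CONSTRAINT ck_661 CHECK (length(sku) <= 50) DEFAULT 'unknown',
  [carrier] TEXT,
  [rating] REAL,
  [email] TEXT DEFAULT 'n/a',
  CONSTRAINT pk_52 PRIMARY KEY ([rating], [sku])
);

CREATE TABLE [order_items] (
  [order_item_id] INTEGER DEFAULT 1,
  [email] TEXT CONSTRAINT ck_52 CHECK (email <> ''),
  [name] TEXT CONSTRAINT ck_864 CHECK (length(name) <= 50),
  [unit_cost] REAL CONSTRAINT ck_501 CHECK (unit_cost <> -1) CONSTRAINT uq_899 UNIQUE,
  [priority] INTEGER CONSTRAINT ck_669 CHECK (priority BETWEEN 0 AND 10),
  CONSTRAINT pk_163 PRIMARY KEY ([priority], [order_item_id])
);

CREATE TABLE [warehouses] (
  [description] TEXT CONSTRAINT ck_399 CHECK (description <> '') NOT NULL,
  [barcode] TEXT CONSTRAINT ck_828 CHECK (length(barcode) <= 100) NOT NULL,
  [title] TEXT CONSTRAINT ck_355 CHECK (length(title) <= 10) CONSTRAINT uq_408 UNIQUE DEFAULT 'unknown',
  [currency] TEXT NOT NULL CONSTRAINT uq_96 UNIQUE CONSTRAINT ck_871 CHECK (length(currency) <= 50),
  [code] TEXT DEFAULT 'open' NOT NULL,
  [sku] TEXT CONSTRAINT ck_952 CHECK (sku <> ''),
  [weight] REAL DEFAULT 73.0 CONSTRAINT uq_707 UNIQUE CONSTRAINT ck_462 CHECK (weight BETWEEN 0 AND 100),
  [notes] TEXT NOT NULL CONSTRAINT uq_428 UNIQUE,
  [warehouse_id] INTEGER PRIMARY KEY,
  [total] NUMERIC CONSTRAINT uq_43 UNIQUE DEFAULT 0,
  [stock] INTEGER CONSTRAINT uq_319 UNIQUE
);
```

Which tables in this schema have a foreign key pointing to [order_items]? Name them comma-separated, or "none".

No REFERENCES clause anywhere in the schema names order_items.

none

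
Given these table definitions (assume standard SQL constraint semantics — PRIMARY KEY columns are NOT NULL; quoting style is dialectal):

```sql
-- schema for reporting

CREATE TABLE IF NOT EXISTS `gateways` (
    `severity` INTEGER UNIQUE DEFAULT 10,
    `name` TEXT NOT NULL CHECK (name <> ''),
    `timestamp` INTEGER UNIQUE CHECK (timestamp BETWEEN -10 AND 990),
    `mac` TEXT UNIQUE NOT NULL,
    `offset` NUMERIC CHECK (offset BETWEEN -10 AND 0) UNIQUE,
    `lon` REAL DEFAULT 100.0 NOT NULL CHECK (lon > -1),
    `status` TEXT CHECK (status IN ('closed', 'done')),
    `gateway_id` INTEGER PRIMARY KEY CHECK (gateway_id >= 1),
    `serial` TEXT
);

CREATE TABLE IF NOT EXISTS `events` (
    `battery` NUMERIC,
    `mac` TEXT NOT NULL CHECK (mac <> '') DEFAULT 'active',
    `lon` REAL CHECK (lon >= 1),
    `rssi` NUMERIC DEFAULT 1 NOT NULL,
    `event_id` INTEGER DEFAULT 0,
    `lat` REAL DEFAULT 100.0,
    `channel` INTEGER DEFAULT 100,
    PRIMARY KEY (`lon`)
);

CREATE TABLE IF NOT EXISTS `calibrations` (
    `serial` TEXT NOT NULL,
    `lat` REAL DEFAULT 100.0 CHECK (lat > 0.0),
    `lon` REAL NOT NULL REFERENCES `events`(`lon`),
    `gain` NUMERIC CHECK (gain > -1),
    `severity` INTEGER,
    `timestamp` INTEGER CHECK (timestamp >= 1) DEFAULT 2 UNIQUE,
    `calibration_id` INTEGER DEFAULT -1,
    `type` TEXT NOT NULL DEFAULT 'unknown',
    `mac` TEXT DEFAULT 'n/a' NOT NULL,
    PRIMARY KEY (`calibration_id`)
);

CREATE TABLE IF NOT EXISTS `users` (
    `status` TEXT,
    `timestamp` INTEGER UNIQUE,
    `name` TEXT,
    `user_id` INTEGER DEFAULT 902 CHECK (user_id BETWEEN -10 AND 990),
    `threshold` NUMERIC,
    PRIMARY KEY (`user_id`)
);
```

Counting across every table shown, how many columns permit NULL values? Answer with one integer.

17

gateways: 5 nullable (severity, timestamp, offset, status, serial — PK (gateway_id) and explicit NOT NULL columns excluded).
events: 4 nullable (battery, event_id, lat, channel — PK (lon) and explicit NOT NULL columns excluded).
calibrations: 4 nullable (lat, gain, severity, timestamp — PK (calibration_id) and explicit NOT NULL columns excluded).
users: 4 nullable (status, timestamp, name, threshold — PK (user_id) and explicit NOT NULL columns excluded).
Total: 5 + 4 + 4 + 4 = 17.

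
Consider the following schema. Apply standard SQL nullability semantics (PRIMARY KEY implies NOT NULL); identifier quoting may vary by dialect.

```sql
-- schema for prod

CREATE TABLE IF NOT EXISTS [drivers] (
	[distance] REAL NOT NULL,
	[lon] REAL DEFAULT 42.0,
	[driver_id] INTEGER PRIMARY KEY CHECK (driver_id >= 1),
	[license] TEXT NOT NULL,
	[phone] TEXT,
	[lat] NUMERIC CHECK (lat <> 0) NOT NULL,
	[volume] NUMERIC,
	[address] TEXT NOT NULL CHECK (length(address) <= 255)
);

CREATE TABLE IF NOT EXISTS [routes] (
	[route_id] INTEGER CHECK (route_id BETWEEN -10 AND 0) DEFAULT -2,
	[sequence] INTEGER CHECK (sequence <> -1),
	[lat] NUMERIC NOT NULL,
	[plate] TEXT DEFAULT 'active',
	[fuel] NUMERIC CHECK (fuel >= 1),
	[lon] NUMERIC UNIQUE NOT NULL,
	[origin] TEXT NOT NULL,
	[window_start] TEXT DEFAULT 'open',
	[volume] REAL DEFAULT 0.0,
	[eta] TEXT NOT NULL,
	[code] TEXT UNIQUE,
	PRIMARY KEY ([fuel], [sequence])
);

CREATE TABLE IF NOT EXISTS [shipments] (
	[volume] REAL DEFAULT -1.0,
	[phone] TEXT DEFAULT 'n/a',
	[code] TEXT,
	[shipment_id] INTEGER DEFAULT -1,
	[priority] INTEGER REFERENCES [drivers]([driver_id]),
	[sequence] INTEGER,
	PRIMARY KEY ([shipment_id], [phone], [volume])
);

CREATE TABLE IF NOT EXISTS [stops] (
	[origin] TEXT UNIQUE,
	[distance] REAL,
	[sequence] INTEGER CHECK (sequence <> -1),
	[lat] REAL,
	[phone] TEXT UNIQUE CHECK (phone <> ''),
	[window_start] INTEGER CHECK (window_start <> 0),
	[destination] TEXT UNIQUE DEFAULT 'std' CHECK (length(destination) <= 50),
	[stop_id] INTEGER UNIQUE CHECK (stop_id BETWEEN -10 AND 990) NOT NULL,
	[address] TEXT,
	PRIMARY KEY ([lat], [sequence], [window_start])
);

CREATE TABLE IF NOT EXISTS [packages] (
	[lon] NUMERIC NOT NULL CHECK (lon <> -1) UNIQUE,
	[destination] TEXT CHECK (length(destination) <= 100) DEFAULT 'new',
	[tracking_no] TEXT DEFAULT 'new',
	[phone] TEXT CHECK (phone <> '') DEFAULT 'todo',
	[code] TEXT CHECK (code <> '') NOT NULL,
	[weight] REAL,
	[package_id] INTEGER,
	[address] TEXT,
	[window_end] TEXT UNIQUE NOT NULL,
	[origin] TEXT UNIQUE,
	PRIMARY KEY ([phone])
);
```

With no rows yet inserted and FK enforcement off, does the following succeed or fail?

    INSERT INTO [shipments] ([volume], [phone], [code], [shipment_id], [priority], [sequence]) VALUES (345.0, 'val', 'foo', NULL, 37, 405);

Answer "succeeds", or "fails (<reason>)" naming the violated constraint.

fails (NOT NULL on shipment_id)

shipment_id is explicitly set to NULL, but shipment_id is part of the PRIMARY KEY (implied NOT NULL).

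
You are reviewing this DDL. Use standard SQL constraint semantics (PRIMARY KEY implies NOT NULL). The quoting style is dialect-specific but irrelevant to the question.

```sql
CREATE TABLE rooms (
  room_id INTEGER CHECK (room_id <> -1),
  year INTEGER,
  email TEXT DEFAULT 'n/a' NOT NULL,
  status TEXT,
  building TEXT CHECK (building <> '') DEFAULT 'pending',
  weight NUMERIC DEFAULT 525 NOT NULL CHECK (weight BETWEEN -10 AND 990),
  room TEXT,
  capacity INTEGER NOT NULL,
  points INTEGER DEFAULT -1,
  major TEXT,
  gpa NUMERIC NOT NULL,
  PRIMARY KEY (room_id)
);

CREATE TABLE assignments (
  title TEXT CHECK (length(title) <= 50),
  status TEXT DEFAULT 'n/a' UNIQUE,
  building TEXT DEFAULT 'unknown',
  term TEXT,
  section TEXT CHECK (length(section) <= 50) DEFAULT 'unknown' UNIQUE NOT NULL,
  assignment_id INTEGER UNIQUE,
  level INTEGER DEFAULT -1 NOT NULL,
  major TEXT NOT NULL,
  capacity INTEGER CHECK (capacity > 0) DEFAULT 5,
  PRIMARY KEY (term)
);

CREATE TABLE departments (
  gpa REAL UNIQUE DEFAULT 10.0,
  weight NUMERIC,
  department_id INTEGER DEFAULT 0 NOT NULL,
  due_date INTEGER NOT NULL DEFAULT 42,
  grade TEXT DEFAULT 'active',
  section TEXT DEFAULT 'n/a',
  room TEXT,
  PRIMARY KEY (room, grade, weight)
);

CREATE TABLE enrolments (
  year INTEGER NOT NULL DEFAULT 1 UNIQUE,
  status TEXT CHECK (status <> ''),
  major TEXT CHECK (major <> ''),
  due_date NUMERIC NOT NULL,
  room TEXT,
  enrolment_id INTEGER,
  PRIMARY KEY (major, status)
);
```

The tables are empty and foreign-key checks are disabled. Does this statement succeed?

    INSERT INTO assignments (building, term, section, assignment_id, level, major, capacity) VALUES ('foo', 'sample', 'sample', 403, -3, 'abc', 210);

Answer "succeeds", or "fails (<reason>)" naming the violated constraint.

succeeds

NOT NULL columns: level is supplied; major is supplied; section is supplied; term is supplied.
CHECK constraints: 'sample' satisfies (length(section) <= 50); 210 satisfies (capacity > 0).
No constraint is violated.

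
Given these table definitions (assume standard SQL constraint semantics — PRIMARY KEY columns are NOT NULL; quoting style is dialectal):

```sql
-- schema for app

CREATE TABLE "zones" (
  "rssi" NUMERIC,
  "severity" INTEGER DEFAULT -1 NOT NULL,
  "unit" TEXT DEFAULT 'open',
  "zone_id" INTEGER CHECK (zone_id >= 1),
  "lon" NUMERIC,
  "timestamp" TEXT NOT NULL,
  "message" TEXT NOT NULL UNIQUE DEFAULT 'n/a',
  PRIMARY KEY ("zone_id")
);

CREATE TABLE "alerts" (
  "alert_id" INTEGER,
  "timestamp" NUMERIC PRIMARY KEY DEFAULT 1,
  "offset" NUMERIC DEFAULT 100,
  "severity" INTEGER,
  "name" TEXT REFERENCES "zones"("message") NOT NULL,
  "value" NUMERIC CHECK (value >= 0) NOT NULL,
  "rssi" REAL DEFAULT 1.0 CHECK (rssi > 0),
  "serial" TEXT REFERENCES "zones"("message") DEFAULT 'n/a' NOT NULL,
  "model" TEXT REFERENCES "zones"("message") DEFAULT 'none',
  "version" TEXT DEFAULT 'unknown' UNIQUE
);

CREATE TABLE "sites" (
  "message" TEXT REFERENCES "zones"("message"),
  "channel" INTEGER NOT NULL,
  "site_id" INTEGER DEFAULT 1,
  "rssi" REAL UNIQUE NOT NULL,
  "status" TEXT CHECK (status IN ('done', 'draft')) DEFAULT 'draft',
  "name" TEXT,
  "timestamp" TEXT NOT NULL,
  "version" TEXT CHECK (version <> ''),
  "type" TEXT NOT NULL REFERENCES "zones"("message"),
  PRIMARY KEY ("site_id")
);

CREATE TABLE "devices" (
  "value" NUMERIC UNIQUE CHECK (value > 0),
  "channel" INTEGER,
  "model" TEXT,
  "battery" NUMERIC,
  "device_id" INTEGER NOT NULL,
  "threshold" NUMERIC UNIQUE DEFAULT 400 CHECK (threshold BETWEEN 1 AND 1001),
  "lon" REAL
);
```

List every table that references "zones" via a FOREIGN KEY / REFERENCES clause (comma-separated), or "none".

alerts, sites

- alerts.name references zones(message).
- alerts.serial references zones(message).
- alerts.model references zones(message).
- sites.message references zones(message).
- sites.type references zones(message).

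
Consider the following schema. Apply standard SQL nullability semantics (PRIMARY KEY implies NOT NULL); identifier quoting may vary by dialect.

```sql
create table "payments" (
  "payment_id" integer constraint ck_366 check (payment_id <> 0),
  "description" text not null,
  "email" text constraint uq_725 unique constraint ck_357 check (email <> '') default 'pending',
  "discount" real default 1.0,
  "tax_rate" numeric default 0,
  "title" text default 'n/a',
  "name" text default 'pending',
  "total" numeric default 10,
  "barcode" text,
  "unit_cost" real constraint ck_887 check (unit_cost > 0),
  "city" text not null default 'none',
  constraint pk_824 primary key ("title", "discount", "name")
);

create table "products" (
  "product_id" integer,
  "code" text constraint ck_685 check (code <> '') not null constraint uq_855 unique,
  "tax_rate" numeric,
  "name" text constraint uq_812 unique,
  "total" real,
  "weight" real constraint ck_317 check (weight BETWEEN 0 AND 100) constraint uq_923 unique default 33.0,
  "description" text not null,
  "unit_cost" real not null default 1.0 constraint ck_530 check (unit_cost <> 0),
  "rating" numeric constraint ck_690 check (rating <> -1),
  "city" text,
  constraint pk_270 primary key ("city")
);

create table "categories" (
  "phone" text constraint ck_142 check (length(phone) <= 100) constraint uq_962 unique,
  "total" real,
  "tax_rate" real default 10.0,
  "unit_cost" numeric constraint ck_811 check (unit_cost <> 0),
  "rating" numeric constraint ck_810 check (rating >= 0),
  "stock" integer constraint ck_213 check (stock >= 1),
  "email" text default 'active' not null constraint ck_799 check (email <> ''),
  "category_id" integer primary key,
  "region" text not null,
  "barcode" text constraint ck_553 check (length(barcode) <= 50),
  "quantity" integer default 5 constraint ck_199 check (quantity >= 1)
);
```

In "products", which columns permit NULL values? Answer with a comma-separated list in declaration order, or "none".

- product_id: no NOT NULL constraint applies → nullable.
- code: declared NOT NULL → not nullable.
- tax_rate: no NOT NULL constraint applies → nullable.
- name: UNIQUE does not imply NOT NULL → nullable.
- total: no NOT NULL constraint applies → nullable.
- weight: CHECK does not forbid NULL (a CHECK constraint passes when its expression is NULL) → nullable.
- description: declared NOT NULL → not nullable.
- unit_cost: declared NOT NULL → not nullable.
- rating: CHECK does not forbid NULL (a CHECK constraint passes when its expression is NULL) → nullable.
- city: part of the PRIMARY KEY, which implies NOT NULL → not nullable.

product_id, tax_rate, name, total, weight, rating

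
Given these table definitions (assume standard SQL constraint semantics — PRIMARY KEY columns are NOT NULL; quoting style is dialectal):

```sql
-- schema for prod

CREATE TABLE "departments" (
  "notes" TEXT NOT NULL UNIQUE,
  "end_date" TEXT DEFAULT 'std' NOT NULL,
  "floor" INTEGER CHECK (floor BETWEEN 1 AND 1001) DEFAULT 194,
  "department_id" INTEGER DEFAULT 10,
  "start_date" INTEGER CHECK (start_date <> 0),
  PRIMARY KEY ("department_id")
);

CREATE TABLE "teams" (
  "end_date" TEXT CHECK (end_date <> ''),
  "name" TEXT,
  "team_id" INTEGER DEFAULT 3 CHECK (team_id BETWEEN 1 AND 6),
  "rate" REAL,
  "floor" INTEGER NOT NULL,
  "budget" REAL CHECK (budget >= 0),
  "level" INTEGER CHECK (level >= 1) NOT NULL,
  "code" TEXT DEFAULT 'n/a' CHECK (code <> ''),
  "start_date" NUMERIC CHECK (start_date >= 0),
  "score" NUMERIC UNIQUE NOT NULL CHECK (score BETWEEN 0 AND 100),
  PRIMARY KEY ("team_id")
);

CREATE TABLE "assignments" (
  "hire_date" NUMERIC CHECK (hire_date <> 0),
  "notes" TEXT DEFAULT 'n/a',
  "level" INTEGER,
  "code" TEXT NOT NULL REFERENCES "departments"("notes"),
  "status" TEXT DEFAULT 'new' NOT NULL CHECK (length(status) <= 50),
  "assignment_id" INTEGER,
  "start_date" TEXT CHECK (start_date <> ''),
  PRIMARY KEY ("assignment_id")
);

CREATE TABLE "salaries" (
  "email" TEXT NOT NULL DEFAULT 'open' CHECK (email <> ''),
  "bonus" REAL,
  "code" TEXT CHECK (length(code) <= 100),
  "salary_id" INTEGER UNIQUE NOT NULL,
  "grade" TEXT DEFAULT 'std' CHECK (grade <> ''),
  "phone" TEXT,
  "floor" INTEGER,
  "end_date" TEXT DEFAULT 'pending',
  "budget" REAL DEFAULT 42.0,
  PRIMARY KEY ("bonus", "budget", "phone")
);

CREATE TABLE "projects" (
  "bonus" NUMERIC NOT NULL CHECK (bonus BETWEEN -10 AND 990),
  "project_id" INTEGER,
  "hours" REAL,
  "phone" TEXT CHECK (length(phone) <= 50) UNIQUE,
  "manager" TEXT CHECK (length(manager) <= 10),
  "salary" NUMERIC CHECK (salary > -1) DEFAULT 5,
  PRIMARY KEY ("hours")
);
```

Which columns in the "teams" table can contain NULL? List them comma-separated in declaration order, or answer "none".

- end_date: CHECK does not forbid NULL (a CHECK constraint passes when its expression is NULL) → nullable.
- name: no NOT NULL constraint applies → nullable.
- team_id: part of the PRIMARY KEY, which implies NOT NULL → not nullable.
- rate: no NOT NULL constraint applies → nullable.
- floor: declared NOT NULL → not nullable.
- budget: CHECK does not forbid NULL (a CHECK constraint passes when its expression is NULL) → nullable.
- level: declared NOT NULL → not nullable.
- code: CHECK does not forbid NULL (a CHECK constraint passes when its expression is NULL) → nullable.
- start_date: CHECK does not forbid NULL (a CHECK constraint passes when its expression is NULL) → nullable.
- score: declared NOT NULL → not nullable.

end_date, name, rate, budget, code, start_date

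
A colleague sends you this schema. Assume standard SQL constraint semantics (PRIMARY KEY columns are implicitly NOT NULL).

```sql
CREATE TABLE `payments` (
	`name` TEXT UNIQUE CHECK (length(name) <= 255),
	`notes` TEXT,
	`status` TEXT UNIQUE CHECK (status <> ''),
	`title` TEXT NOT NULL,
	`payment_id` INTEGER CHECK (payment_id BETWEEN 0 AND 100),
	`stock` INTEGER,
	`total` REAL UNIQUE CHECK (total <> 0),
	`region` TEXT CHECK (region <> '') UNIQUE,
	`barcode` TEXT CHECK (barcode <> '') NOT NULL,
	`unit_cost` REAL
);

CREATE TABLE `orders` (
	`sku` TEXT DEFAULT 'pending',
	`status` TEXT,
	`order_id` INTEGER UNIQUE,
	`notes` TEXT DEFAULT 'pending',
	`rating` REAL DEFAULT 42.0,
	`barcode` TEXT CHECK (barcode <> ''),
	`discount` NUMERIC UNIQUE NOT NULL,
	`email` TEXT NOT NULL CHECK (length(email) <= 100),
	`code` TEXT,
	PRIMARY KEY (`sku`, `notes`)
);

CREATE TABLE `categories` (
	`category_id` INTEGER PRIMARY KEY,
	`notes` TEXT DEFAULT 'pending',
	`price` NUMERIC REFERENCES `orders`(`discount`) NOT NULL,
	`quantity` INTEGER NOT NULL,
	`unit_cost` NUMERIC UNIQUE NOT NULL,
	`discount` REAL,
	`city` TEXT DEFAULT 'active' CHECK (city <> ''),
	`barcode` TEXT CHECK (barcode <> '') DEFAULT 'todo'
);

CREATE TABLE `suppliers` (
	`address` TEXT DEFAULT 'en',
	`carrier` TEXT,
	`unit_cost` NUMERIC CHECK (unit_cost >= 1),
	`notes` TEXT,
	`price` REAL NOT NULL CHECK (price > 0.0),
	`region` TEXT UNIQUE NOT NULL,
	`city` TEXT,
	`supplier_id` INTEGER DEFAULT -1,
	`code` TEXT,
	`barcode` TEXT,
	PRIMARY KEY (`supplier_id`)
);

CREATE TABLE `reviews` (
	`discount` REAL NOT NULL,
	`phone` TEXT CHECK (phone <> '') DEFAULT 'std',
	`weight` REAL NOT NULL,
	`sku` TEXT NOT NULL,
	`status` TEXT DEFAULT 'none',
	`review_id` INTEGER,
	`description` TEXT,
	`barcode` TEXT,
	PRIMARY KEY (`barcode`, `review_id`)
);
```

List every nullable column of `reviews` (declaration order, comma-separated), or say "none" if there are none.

- discount: declared NOT NULL → not nullable.
- phone: CHECK does not forbid NULL (a CHECK constraint passes when its expression is NULL) → nullable.
- weight: declared NOT NULL → not nullable.
- sku: declared NOT NULL → not nullable.
- status: DEFAULT only fills an omitted column; an explicit NULL is still allowed → nullable.
- review_id: part of the PRIMARY KEY, which implies NOT NULL → not nullable.
- description: no NOT NULL constraint applies → nullable.
- barcode: part of the PRIMARY KEY, which implies NOT NULL → not nullable.

phone, status, description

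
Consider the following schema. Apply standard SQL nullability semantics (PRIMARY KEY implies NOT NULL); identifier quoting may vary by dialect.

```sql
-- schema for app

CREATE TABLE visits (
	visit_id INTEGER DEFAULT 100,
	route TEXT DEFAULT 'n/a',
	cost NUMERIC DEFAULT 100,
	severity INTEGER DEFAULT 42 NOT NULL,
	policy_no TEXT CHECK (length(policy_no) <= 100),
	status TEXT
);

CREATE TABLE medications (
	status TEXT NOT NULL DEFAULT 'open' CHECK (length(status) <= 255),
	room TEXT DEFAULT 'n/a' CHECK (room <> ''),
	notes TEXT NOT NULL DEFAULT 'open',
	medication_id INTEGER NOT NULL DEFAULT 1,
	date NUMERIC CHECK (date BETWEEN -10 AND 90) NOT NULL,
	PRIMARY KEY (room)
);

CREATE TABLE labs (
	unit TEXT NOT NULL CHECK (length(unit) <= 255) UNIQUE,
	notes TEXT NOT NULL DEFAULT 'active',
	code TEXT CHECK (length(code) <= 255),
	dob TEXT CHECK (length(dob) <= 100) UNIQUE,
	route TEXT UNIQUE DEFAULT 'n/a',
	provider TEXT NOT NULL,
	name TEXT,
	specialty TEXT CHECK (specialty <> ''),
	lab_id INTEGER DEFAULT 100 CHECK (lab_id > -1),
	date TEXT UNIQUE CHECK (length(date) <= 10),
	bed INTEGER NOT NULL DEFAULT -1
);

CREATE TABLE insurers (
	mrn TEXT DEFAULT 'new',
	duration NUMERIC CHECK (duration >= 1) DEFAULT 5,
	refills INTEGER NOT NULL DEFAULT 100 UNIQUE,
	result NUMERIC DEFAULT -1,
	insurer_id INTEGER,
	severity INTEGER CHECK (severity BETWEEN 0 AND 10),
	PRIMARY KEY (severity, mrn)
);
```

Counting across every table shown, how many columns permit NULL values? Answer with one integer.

visits: 5 nullable (visit_id, route, cost, policy_no, status — PK none and explicit NOT NULL columns excluded).
medications: 0 nullable (none — PK (room) and explicit NOT NULL columns excluded).
labs: 7 nullable (code, dob, route, name, specialty, lab_id, date — PK none and explicit NOT NULL columns excluded).
insurers: 3 nullable (duration, result, insurer_id — PK (severity, mrn) and explicit NOT NULL columns excluded).
Total: 5 + 0 + 7 + 3 = 15.

15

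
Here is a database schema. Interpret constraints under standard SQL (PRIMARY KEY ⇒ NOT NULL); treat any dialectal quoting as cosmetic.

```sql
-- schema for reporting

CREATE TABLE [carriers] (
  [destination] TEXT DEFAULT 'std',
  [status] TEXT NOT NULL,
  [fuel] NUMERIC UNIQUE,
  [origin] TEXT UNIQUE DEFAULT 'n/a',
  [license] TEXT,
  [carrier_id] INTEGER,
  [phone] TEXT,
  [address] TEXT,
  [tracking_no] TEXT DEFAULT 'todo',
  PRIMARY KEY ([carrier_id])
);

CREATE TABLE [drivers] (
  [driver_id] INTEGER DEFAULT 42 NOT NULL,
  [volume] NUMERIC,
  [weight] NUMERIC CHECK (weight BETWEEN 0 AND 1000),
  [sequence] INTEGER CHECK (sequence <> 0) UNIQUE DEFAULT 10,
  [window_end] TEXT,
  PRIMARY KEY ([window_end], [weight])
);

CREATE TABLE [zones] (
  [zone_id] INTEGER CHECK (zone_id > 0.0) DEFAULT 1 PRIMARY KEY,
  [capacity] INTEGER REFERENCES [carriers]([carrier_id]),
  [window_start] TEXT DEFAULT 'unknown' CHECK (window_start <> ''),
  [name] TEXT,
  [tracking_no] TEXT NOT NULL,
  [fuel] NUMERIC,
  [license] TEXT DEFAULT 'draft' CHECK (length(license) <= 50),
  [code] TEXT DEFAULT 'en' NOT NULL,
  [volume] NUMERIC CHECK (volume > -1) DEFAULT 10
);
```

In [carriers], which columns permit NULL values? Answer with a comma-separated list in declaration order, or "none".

destination, fuel, origin, license, phone, address, tracking_no

- destination: DEFAULT only fills an omitted column; an explicit NULL is still allowed → nullable.
- status: declared NOT NULL → not nullable.
- fuel: UNIQUE does not imply NOT NULL → nullable.
- origin: UNIQUE does not imply NOT NULL → nullable.
- license: no NOT NULL constraint applies → nullable.
- carrier_id: part of the PRIMARY KEY, which implies NOT NULL → not nullable.
- phone: no NOT NULL constraint applies → nullable.
- address: no NOT NULL constraint applies → nullable.
- tracking_no: DEFAULT only fills an omitted column; an explicit NULL is still allowed → nullable.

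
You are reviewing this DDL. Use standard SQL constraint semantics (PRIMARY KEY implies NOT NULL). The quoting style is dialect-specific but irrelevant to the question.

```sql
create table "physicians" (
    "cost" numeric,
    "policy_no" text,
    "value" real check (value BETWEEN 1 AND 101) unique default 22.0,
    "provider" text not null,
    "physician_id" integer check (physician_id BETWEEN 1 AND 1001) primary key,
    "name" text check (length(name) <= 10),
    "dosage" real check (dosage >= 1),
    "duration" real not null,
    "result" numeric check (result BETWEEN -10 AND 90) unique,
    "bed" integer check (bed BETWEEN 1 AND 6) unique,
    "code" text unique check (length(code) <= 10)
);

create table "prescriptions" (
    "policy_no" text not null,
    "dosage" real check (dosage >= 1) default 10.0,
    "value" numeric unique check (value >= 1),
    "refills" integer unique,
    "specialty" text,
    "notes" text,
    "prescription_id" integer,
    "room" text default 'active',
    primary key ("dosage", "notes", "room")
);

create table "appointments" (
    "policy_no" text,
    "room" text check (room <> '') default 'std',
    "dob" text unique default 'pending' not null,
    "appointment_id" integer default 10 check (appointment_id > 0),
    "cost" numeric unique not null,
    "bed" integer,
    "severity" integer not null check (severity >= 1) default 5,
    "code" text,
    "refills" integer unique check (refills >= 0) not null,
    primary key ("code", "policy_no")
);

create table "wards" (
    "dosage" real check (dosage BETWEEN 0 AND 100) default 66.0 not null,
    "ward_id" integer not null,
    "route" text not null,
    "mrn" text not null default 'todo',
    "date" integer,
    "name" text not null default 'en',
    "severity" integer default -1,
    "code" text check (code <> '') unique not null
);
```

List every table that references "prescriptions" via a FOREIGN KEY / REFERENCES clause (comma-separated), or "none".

No REFERENCES clause anywhere in the schema names prescriptions.

none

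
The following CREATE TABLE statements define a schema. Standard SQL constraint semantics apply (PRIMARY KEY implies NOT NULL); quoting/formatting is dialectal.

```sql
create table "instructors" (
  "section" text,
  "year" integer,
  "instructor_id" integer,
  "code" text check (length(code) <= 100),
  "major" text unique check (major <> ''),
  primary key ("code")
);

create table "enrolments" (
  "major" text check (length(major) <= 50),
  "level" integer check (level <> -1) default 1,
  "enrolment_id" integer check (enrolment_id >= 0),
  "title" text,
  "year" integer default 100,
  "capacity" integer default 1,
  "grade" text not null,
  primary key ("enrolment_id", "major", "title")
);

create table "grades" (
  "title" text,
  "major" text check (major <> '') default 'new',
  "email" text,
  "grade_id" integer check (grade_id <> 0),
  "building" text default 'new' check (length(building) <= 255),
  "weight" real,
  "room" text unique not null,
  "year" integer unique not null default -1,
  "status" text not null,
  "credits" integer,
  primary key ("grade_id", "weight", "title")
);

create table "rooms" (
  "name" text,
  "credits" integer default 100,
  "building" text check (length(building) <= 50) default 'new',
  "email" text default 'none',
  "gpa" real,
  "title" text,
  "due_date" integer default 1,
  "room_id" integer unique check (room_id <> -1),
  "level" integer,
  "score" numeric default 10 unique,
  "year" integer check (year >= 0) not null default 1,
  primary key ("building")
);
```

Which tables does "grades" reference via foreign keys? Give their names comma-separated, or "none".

No column in grades has a REFERENCES clause.

none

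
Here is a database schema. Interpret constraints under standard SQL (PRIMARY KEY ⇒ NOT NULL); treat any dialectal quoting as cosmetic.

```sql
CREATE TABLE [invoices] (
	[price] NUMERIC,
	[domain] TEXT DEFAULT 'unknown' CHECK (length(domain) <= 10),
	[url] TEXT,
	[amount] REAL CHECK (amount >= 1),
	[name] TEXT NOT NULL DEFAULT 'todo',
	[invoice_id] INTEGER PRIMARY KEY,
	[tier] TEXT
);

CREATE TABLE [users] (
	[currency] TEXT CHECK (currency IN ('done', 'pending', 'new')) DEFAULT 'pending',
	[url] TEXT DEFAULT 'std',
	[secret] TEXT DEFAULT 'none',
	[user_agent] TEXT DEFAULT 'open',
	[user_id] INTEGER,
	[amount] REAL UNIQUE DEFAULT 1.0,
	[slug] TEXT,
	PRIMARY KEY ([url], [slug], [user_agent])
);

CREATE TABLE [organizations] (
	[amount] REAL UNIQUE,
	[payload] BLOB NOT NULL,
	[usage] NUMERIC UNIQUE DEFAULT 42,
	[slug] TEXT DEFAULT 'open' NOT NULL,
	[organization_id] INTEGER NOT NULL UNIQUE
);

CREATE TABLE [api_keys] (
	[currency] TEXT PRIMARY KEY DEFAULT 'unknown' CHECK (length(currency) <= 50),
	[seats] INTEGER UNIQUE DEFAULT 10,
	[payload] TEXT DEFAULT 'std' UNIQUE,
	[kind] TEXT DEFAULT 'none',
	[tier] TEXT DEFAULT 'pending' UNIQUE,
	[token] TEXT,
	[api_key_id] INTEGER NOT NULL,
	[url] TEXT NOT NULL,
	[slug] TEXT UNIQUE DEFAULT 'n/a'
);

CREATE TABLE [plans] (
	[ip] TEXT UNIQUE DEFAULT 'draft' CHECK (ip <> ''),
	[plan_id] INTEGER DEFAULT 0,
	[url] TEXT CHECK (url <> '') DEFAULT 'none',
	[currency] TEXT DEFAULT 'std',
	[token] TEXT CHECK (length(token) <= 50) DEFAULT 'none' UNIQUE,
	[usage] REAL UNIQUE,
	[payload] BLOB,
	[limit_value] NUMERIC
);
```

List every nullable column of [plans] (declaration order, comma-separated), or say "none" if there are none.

- ip: CHECK does not forbid NULL (a CHECK constraint passes when its expression is NULL) → nullable.
- plan_id: DEFAULT only fills an omitted column; an explicit NULL is still allowed → nullable.
- url: CHECK does not forbid NULL (a CHECK constraint passes when its expression is NULL) → nullable.
- currency: DEFAULT only fills an omitted column; an explicit NULL is still allowed → nullable.
- token: CHECK does not forbid NULL (a CHECK constraint passes when its expression is NULL) → nullable.
- usage: UNIQUE does not imply NOT NULL → nullable.
- payload: no NOT NULL constraint applies → nullable.
- limit_value: no NOT NULL constraint applies → nullable.

ip, plan_id, url, currency, token, usage, payload, limit_value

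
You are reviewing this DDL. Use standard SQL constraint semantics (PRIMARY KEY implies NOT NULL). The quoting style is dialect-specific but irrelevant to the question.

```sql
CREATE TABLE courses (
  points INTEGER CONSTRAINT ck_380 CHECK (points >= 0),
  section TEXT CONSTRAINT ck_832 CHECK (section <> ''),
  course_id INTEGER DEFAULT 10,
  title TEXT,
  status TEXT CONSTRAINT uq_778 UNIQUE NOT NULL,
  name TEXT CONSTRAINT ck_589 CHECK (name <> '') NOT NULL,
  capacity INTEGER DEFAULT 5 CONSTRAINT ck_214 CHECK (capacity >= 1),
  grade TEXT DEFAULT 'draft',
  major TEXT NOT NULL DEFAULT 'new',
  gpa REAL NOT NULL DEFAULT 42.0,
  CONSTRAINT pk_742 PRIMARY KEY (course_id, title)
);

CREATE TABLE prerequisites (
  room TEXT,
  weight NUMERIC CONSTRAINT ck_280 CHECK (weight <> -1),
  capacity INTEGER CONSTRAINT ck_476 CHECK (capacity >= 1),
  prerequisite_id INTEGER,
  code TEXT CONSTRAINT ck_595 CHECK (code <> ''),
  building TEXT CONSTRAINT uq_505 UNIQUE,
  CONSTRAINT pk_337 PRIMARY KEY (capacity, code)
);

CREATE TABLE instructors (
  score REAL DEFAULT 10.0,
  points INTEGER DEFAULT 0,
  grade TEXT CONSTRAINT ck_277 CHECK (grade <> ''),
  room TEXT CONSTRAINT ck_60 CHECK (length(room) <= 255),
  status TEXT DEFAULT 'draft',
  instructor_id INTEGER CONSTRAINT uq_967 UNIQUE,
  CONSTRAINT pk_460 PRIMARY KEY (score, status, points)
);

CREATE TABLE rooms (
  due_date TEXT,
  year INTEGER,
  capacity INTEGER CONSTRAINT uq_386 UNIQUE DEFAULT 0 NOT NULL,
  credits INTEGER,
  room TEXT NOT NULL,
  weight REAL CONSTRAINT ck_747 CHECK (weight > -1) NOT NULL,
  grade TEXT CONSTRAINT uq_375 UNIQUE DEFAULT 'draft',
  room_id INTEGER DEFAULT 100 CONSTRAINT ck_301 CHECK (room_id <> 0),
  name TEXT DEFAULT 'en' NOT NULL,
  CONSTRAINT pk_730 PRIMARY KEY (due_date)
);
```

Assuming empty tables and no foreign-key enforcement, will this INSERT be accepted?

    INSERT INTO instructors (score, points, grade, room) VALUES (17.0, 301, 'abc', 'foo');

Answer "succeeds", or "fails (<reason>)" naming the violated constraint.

NOT NULL columns: points is supplied; score is supplied; status defaults to 'draft'.
CHECK constraints: 'abc' satisfies (grade <> ''); 'foo' satisfies (length(room) <= 255).
No constraint is violated.

succeeds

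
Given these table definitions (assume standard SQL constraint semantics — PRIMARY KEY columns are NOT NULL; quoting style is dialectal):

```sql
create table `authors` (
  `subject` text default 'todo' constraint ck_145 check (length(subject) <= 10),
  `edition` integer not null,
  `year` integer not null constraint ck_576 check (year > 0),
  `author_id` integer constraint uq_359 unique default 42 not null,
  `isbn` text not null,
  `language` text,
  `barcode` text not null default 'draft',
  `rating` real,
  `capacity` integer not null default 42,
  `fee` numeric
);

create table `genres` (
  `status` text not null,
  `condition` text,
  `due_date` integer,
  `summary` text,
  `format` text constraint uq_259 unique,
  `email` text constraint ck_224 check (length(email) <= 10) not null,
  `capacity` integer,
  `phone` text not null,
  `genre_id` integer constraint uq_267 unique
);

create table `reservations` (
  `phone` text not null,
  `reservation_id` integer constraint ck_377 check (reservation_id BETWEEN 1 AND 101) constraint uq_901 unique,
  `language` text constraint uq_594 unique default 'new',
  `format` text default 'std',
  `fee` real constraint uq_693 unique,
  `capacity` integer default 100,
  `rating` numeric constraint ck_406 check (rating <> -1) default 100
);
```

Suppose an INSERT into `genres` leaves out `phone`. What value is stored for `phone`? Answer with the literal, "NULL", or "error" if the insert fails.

phone has no DEFAULT clause.
Omitting it would insert NULL, but it is declared NOT NULL, so the INSERT fails.

error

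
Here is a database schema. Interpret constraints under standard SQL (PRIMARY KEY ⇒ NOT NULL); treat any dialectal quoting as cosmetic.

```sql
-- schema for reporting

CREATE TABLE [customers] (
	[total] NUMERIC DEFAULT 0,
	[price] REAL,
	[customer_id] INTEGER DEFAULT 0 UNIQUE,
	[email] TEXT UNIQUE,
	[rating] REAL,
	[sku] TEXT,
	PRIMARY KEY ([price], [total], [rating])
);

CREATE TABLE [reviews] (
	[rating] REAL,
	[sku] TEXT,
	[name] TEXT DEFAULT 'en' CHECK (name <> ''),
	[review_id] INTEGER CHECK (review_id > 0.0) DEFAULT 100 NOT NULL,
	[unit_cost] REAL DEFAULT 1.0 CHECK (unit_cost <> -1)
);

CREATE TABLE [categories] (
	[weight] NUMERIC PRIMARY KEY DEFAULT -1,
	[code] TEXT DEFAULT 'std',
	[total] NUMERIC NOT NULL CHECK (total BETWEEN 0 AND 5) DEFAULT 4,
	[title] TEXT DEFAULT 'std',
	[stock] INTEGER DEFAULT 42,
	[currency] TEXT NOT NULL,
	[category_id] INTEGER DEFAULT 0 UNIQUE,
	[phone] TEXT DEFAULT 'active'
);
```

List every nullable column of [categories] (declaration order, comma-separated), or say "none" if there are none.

- weight: part of the PRIMARY KEY, which implies NOT NULL → not nullable.
- code: DEFAULT only fills an omitted column; an explicit NULL is still allowed → nullable.
- total: declared NOT NULL → not nullable.
- title: DEFAULT only fills an omitted column; an explicit NULL is still allowed → nullable.
- stock: DEFAULT only fills an omitted column; an explicit NULL is still allowed → nullable.
- currency: declared NOT NULL → not nullable.
- category_id: UNIQUE does not imply NOT NULL → nullable.
- phone: DEFAULT only fills an omitted column; an explicit NULL is still allowed → nullable.

code, title, stock, category_id, phone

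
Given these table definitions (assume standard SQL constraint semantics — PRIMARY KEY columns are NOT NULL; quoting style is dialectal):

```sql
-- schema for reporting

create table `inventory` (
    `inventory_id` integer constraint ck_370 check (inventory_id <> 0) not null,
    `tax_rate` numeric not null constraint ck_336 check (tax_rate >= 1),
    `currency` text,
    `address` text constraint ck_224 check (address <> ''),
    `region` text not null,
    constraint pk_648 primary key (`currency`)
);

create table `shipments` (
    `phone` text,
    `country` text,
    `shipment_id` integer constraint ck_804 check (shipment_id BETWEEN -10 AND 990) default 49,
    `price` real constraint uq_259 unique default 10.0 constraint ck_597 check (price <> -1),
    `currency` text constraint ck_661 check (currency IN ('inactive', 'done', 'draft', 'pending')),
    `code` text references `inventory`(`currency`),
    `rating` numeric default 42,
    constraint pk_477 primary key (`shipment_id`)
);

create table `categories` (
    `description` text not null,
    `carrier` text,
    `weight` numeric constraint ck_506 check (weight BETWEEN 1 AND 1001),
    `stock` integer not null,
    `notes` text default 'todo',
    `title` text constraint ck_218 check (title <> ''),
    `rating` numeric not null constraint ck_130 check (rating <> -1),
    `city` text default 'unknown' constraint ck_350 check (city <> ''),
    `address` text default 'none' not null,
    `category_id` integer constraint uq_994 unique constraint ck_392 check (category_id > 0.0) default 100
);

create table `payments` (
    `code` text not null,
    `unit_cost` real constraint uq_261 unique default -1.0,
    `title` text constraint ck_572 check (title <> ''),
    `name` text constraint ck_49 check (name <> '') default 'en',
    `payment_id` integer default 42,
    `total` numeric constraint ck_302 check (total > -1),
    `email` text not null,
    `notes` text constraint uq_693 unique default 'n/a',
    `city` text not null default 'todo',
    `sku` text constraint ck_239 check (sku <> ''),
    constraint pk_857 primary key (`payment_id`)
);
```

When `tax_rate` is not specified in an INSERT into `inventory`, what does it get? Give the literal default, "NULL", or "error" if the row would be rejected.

tax_rate has no DEFAULT clause.
Omitting it would insert NULL, but it is declared NOT NULL, so the INSERT fails.

error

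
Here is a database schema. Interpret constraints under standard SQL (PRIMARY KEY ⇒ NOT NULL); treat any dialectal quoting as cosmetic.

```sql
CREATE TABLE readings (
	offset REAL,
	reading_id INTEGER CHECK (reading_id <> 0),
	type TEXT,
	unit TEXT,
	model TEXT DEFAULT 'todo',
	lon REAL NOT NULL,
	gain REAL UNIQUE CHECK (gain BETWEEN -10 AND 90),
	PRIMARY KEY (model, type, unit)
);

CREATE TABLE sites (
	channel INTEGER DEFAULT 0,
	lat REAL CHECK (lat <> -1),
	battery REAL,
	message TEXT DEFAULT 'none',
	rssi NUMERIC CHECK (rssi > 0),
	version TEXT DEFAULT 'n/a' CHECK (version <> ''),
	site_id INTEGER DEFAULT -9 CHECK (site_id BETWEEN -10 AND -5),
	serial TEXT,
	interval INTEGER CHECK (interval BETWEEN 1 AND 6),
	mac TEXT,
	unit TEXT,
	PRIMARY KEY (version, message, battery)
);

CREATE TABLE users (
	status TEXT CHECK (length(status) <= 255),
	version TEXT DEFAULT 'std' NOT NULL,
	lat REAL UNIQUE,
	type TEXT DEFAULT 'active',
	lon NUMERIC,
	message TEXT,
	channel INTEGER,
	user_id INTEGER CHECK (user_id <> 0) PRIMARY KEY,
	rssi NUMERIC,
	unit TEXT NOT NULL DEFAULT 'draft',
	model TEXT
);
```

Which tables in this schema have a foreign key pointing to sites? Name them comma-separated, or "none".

No REFERENCES clause anywhere in the schema names sites.

none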